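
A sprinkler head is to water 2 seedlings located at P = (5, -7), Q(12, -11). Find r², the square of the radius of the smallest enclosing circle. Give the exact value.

16.25

The smallest circle enclosing two points has them as diameter endpoints.
Centre = midpoint = (8.5, -9); r² = |PQ|²/4 = 65/4 = 16.25.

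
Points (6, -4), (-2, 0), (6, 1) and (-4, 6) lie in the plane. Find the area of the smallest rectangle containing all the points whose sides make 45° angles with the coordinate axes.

90

In coordinates u = x + y, v = x − y the rectangle is axis-aligned; the map (x,y)→(u,v) scales areas by 2.
u-values: 2, -2, 7, 2; range = 7 − (-2) = 9.
v-values: 10, -2, 5, -10; range = 10 − (-10) = 20.
Area = (9 × 20) / 2 = 90.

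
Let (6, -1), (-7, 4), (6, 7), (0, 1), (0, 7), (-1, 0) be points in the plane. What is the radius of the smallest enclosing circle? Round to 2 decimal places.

7.15

By Welzl's lemma the MEC is supported by two points (diametrically opposite) or three points (on a circumcircle).
The minimum enclosing circle is determined by three boundary points: (6, -1), (-7, 4), (6, 7).
Their circumcentre is (1/13, 3) with r² = 8633/169.
The farthest remaining point (0, 7) is at distance² 2705/169 ≤ 8633/169.
r = √(8633/169) ≈ 7.15.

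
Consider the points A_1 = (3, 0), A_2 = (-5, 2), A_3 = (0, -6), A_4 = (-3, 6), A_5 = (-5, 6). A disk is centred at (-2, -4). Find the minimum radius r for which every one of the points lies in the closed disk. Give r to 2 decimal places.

The required radius is the distance from (-2, -4) to the farthest point.
Squared distances: 41, 45, 8, 101, 109.
Maximum is 109, attained at A_5.
r = √109 ≈ 10.44.

10.44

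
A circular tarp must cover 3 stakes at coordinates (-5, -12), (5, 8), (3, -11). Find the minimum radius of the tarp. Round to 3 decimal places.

Call the three points A, B, C in the order given.
Side lengths²: AB² = 500, AC² = 65, BC² = 365.
Since AB² = 500 ≥ 365 + 65 = 430, the angle opposite AB is not acute, so the smallest enclosing circle has AB as diameter.
Centre = midpoint of AB = (0, -2), r² = 500/4 = 125.
r = √125 ≈ 11.180.

11.180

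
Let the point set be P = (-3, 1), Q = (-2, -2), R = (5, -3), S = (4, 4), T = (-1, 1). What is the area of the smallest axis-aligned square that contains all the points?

The bounding box has width 8 and height 7.
An axis-aligned square enclosing the set must have side ≥ max(width, height).
So the minimum side is max(8, 7) = 8.
Area = 8² = 64.

64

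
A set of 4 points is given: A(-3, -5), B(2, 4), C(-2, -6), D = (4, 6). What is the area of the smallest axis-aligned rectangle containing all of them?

x ranges over [-3, 4], width 7.
y ranges over [-6, 6], height 12.
Area = 7 × 12 = 84.

84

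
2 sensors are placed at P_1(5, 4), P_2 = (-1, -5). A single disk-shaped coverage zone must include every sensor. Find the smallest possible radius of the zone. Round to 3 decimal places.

The smallest circle enclosing two points has them as diameter endpoints.
Centre = midpoint = (2, -0.5); r² = |P_1P_2|²/4 = 117/4 = 29.25.
r = √(29.25) ≈ 5.408.

5.408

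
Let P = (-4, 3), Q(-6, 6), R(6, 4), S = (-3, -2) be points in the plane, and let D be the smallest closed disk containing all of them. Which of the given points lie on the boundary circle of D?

The minimum enclosing circle is determined by three boundary points: Q, R, S.
Their circumcentre is (-7/30, 3.6) with r² = 35113/900.
The farthest remaining point P is at distance² 13093/900 ≤ 35113/900.
The points at distance exactly r from the centre are Q, R, S — 3 points.

Q, R, S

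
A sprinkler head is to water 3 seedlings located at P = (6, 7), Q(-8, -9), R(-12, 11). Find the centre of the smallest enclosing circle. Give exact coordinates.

(-195/43, 90/43)

Side lengths²: PQ² = 452, PR² = 340, QR² = 416.
Since PQ² = 452 < 416 + 340 = 756, the triangle is acute, so the smallest enclosing circle is the circumcircle.
Circumcentre = (-195/43, 90/43), r² = 249730/1849.
Centre = (-195/43, 90/43).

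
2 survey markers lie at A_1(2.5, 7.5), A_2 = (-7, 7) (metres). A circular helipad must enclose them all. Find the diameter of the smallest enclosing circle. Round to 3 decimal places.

9.513

The smallest circle enclosing two points has them as diameter endpoints.
Centre = midpoint = (-2.25, 7.25); r² = |A_1A_2|²/4 = 90.5/4 = 22.625.
Diameter = 2r = 2√(22.625) ≈ 9.513.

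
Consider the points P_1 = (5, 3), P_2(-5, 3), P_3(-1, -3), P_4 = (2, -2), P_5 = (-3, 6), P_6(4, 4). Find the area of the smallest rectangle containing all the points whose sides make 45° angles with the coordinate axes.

In coordinates u = x + y, v = x − y the rectangle is axis-aligned; the map (x,y)→(u,v) scales areas by 2.
u-values: 8, -2, -4, 0, 3, 8; range = 8 − (-4) = 12.
v-values: 2, -8, 2, 4, -9, 0; range = 4 − (-9) = 13.
Area = (12 × 13) / 2 = 78.

78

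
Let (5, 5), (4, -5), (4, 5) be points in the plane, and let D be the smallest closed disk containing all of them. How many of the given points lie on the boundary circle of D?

3

Call the three points A, B, C in the order given.
Side lengths²: AB² = 101, AC² = 1, BC² = 100.
Since AB² = 101 ≥ 100 + 1 = 101, the angle opposite AB is not acute, so the smallest enclosing circle has AB as diameter.
Centre = midpoint of AB = (4.5, 0), r² = 101/4 = 25.25.
The points at distance exactly r from the centre are (5, 5), (4, -5), (4, 5) — 3 points.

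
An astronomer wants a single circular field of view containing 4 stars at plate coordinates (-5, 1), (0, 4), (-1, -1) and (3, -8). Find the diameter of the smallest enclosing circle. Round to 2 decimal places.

The minimum enclosing circle of a finite set is fixed by two of the points (as a diameter) or three (as a circumcircle).
The minimum enclosing circle is determined by three boundary points: (-5, 1), (0, 4), (3, -8).
Their circumcentre is (17/46, -105/46) with r² = 41905/1058.
The farthest remaining point (-1, -1) is at distance² 3725/1058 ≤ 41905/1058.
Diameter = 2r = 2√(41905/1058) ≈ 12.59.

12.59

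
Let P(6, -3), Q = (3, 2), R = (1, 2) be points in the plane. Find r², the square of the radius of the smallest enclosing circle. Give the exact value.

Side lengths²: PQ² = 34, PR² = 50, QR² = 4.
Since PR² = 50 ≥ 34 + 4 = 38, the angle opposite PR is not acute, so the smallest enclosing circle has PR as diameter.
Centre = midpoint of PR = (3.5, -0.5), r² = 50/4 = 12.5.

12.5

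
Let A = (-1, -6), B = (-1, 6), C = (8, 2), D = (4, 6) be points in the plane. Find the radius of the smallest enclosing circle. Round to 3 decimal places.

By Welzl's lemma the MEC is supported by two points (diametrically opposite) or three points (on a circumcircle).
The minimum enclosing circle is determined by three boundary points: A, B, C.
Their circumcentre is (31/18, 0) with r² = 14065/324.
The farthest remaining point D is at distance² 13345/324 ≤ 14065/324.
r = √(14065/324) ≈ 6.589.

6.589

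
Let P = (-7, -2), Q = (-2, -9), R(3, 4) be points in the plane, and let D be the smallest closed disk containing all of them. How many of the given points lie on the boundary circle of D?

3

Side lengths²: PQ² = 74, PR² = 136, QR² = 194.
Since QR² = 194 < 136 + 74 = 210, the triangle is acute, so the smallest enclosing circle is the circumcircle.
Circumcentre = (-0.02, -2.3), r² = 48.8104.
The points at distance exactly r from the centre are P, Q, R — 3 points.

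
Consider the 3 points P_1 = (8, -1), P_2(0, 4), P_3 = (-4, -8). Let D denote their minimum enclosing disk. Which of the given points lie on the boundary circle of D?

P_1, P_2, P_3

Side lengths²: P_1P_2² = 89, P_1P_3² = 193, P_2P_3² = 160.
Since P_1P_3² = 193 < 160 + 89 = 249, the triangle is acute, so the smallest enclosing circle is the circumcircle.
Circumcentre = (67/58, -177/58), r² = 85885/1682.
The points at distance exactly r from the centre are P_1, P_2, P_3 — 3 points.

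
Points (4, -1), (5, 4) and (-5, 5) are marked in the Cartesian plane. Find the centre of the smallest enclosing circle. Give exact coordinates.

Call the three points A, B, C in the order given.
Side lengths²: AB² = 26, AC² = 117, BC² = 101.
Since AC² = 117 < 101 + 26 = 127, the triangle is acute, so the smallest enclosing circle is the circumcircle.
Circumcentre = (-7/34, 83/34), r² = 17069/578.
Centre = (-7/34, 83/34).

(-7/34, 83/34)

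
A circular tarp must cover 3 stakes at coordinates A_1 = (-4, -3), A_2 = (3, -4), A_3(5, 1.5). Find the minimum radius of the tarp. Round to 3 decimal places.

5.031

Side lengths²: A_1A_2² = 50, A_1A_3² = 101.25, A_2A_3² = 34.25.
Since A_1A_3² = 101.25 ≥ 50 + 34.25 = 84.25, the angle opposite A_1A_3 is not acute, so the smallest enclosing circle has A_1A_3 as diameter.
Centre = midpoint of A_1A_3 = (0.5, -0.75), r² = 101.25/4 = 25.3125.
r = √(25.3125) ≈ 5.031.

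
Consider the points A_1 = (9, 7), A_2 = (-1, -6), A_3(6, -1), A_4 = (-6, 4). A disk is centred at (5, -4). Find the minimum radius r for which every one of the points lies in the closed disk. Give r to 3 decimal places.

13.601

The required radius is the distance from (5, -4) to the farthest point.
Squared distances: 137, 40, 10, 185.
Maximum is 185, attained at A_4.
r = √185 ≈ 13.601.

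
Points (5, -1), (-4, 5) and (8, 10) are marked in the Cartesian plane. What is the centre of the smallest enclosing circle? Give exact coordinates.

Call the three points A, B, C in the order given.
Side lengths²: AB² = 117, AC² = 130, BC² = 169.
Since BC² = 169 < 130 + 117 = 247, the triangle is acute, so the smallest enclosing circle is the circumcircle.
Circumcentre = (17/6, 5.5), r² = 845/18.
Centre = (17/6, 5.5).

(17/6, 5.5)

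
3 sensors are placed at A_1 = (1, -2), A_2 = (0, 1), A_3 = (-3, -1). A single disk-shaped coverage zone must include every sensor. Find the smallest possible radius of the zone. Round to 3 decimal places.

2.137

Side lengths²: A_1A_2² = 10, A_1A_3² = 17, A_2A_3² = 13.
Since A_1A_3² = 17 < 13 + 10 = 23, the triangle is acute, so the smallest enclosing circle is the circumcircle.
Circumcentre = (-19/22, -21/22), r² = 1105/242.
r = √(1105/242) ≈ 2.137.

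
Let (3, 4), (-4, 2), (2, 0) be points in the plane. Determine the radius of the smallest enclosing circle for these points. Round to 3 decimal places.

Call the three points A, B, C in the order given.
Side lengths²: AB² = 53, AC² = 17, BC² = 40.
Since AB² = 53 < 40 + 17 = 57, the triangle is acute, so the smallest enclosing circle is the circumcircle.
Circumcentre = (-11/26, 71/26), r² = 4505/338.
r = √(4505/338) ≈ 3.651.

3.651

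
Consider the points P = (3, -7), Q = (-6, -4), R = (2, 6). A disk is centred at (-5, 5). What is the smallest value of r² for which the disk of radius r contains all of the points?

The required radius is the distance from (-5, 5) to the farthest point.
Squared distances: 208, 82, 50.
Maximum is 208, attained at P.

208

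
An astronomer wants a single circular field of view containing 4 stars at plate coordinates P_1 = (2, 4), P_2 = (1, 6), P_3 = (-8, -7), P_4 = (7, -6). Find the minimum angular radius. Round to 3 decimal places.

8.573

The minimum enclosing circle of a finite set is fixed by two of the points (as a diameter) or three (as a circumcircle).
The minimum enclosing circle is determined by three boundary points: P_2, P_3, P_4.
Their circumcentre is (-24/31, -74/31) with r² = 70625/961.
The farthest remaining point P_1 is at distance² 46600/961 ≤ 70625/961.
r = √(70625/961) ≈ 8.573.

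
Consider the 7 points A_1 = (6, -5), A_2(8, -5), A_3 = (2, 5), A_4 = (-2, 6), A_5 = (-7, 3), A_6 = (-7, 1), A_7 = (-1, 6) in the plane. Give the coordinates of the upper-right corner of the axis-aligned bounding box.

(8, 6)

x-range [-7, 8], y-range [-5, 6].
The upper-right corner is (8, 6).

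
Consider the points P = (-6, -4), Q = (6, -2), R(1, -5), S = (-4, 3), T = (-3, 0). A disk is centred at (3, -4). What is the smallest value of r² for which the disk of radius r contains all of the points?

98

The required radius is the distance from (3, -4) to the farthest point.
Squared distances: 81, 13, 5, 98, 52.
Maximum is 98, attained at S.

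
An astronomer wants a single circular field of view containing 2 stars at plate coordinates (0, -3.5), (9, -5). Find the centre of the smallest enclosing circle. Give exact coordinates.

The smallest circle enclosing two points has them as diameter endpoints.
Centre = midpoint = (4.5, -4.25); r² = |(0, -3.5)−(9, -5)|²/4 = 83.25/4 = 20.8125.
Centre = (4.5, -4.25).

(4.5, -4.25)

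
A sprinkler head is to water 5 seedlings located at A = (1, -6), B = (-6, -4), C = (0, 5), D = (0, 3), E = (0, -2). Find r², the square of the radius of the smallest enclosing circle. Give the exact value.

The minimum enclosing circle of a finite set is fixed by two of the points (as a diameter) or three (as a circumcircle).
The minimum enclosing circle is determined by three boundary points: A, B, C.
Their circumcentre is (-1.26, -0.66) with r² = 33.6232.
The farthest remaining point D is at distance² 14.9832 ≤ 33.6232.

33.6232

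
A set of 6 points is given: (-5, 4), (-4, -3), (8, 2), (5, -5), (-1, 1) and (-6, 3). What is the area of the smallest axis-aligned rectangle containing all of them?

126

x ranges over [-6, 8], width 14.
y ranges over [-5, 4], height 9.
Area = 14 × 9 = 126.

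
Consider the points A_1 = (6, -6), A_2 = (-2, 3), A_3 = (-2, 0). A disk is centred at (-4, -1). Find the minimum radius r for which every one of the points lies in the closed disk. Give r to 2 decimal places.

11.18

The required radius is the distance from (-4, -1) to the farthest point.
Squared distances: 125, 20, 5.
Maximum is 125, attained at A_1.
r = √125 ≈ 11.18.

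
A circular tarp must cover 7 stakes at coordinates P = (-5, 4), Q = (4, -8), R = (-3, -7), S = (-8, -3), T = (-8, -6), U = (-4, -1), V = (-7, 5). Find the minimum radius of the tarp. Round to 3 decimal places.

8.515

By Welzl's lemma the MEC is supported by two points (diametrically opposite) or three points (on a circumcircle).
The farthest pair is Q–V with squared distance 290. The circle on this segment as diameter has centre (-1.5, -1.5) and r² = 290/4 = 72.5.
Check P: distance² to centre = 42.5 ≤ 72.5, so it lies inside.
All remaining points lie in this disk, and no smaller disk contains both endpoints, so this is the minimum enclosing circle.
r = √(72.5) ≈ 8.515.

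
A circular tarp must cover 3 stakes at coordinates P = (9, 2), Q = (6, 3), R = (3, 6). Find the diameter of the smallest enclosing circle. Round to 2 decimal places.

7.21

Side lengths²: PQ² = 10, PR² = 52, QR² = 18.
Since PR² = 52 ≥ 18 + 10 = 28, the angle opposite PR is not acute, so the smallest enclosing circle has PR as diameter.
Centre = midpoint of PR = (6, 4), r² = 52/4 = 13.
Diameter = 2r = 2√13 ≈ 7.21.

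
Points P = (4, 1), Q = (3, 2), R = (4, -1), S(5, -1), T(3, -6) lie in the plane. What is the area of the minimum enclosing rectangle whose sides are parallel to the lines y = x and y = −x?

In coordinates u = x + y, v = x − y the rectangle is axis-aligned; the map (x,y)→(u,v) scales areas by 2.
u-values: 5, 5, 3, 4, -3; range = 5 − (-3) = 8.
v-values: 3, 1, 5, 6, 9; range = 9 − 1 = 8.
Area = (8 × 8) / 2 = 32.

32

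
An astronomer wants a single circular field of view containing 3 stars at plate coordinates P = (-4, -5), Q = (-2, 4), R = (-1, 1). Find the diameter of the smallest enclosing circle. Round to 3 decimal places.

Side lengths²: PQ² = 85, PR² = 45, QR² = 10.
Since PQ² = 85 ≥ 45 + 10 = 55, the angle opposite PQ is not acute, so the smallest enclosing circle has PQ as diameter.
Centre = midpoint of PQ = (-3, -0.5), r² = 85/4 = 21.25.
Diameter = 2r = 2√(21.25) ≈ 9.220.

9.220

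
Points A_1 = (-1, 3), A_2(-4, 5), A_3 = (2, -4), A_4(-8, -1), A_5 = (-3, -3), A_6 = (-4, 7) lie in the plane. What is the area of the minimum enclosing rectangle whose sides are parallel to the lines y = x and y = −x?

In coordinates u = x + y, v = x − y the rectangle is axis-aligned; the map (x,y)→(u,v) scales areas by 2.
u-values: 2, 1, -2, -9, -6, 3; range = 3 − (-9) = 12.
v-values: -4, -9, 6, -7, 0, -11; range = 6 − (-11) = 17.
Area = (12 × 17) / 2 = 102.

102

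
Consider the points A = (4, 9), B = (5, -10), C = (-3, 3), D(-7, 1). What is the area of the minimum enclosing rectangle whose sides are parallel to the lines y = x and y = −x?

In coordinates u = x + y, v = x − y the rectangle is axis-aligned; the map (x,y)→(u,v) scales areas by 2.
u-values: 13, -5, 0, -6; range = 13 − (-6) = 19.
v-values: -5, 15, -6, -8; range = 15 − (-8) = 23.
Area = (19 × 23) / 2 = 218.5.

218.5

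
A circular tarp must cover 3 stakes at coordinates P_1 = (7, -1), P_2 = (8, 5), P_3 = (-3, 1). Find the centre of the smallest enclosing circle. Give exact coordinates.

(159/62, 175/62)

Side lengths²: P_1P_2² = 37, P_1P_3² = 104, P_2P_3² = 137.
Since P_2P_3² = 137 < 104 + 37 = 141, the triangle is acute, so the smallest enclosing circle is the circumcircle.
Circumcentre = (159/62, 175/62), r² = 65897/1922.
Centre = (159/62, 175/62).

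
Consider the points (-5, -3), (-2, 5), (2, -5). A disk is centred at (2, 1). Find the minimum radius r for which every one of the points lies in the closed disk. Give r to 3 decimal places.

The required radius is the distance from (2, 1) to the farthest point.
Squared distances: 65, 32, 36.
Maximum is 65, attained at (-5, -3).
r = √65 ≈ 8.062.

8.062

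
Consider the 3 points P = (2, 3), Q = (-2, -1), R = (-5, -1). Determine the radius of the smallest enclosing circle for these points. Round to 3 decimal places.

4.031

Side lengths²: PQ² = 32, PR² = 65, QR² = 9.
Since PR² = 65 ≥ 32 + 9 = 41, the angle opposite PR is not acute, so the smallest enclosing circle has PR as diameter.
Centre = midpoint of PR = (-1.5, 1), r² = 65/4 = 16.25.
r = √(16.25) ≈ 4.031.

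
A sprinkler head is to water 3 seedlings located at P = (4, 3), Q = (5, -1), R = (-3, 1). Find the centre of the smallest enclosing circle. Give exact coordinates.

Side lengths²: PQ² = 17, PR² = 53, QR² = 68.
Since QR² = 68 < 53 + 17 = 70, the triangle is acute, so the smallest enclosing circle is the circumcircle.
Circumcentre = (31/30, 2/15), r² = 15317/900.
Centre = (31/30, 2/15).

(31/30, 2/15)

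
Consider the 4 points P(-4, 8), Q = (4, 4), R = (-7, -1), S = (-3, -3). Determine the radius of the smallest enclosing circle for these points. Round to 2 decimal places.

6.10

A smallest enclosing disk is always determined by at most three of the input points on its boundary.
The minimum enclosing circle is determined by three boundary points: P, Q, R.
Their circumcentre is (-13/7, 16/7) with r² = 1825/49.
The farthest remaining point S is at distance² 1433/49 ≤ 1825/49.
r = √(1825/49) ≈ 6.10.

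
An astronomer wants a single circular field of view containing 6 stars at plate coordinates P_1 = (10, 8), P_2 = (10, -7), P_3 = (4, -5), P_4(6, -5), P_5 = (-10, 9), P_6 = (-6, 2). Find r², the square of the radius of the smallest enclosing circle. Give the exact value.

The farthest pair is P_2–P_5 with squared distance 656. The circle on this segment as diameter has centre (0, 1) and r² = 656/4 = 164.
Check P_1: distance² to centre = 149 ≤ 164, so it lies inside.
All remaining points lie in this disk, and no smaller disk contains both endpoints, so this is the minimum enclosing circle.

164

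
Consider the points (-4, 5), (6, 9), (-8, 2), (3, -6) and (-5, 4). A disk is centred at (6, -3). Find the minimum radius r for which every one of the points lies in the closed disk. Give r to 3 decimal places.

14.866

The required radius is the distance from (6, -3) to the farthest point.
Squared distances: 164, 144, 221, 18, 170.
Maximum is 221, attained at (-8, 2).
r = √221 ≈ 14.866.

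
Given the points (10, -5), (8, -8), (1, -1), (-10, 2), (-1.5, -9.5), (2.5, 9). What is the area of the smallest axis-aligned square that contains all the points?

The bounding box has width 20 and height 18.5.
An axis-aligned square enclosing the set must have side ≥ max(width, height).
So the minimum side is max(20, 18.5) = 20.
Area = 20² = 400.

400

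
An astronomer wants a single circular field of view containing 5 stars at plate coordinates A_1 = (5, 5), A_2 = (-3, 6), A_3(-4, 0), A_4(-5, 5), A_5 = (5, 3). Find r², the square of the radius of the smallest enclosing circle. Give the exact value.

27.56

By Welzl's lemma the MEC is supported by two points (diametrically opposite) or three points (on a circumcircle).
The minimum enclosing circle is determined by three boundary points: A_1, A_3, A_4.
Their circumcentre is (0, 3.4) with r² = 27.56.
The farthest remaining point A_5 is at distance² 25.16 ≤ 27.56.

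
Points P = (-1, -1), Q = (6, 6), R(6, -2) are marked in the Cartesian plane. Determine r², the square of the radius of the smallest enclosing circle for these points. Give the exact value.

Side lengths²: PQ² = 98, PR² = 50, QR² = 64.
Since PQ² = 98 < 64 + 50 = 114, the triangle is acute, so the smallest enclosing circle is the circumcircle.
Circumcentre = (3, 2), r² = 25.

25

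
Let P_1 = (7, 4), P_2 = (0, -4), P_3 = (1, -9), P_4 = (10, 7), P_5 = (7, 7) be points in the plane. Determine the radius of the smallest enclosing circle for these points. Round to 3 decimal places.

The minimum enclosing circle of a finite set is fixed by two of the points (as a diameter) or three (as a circumcircle).
The farthest pair is P_3–P_4 with squared distance 337. The circle on this segment as diameter has centre (5.5, -1) and r² = 337/4 = 84.25.
Check P_1: distance² to centre = 27.25 ≤ 84.25, so it lies inside.
All remaining points lie in this disk, and no smaller disk contains both endpoints, so this is the minimum enclosing circle.
r = √(84.25) ≈ 9.179.

9.179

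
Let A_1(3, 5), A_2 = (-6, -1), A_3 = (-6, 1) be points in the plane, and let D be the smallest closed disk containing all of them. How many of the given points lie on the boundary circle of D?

Side lengths²: A_1A_2² = 117, A_1A_3² = 97, A_2A_3² = 4.
Since A_1A_2² = 117 ≥ 97 + 4 = 101, the angle opposite A_1A_2 is not acute, so the smallest enclosing circle has A_1A_2 as diameter.
Centre = midpoint of A_1A_2 = (-1.5, 2), r² = 117/4 = 29.25.
The points at distance exactly r from the centre are A_1, A_2 — 2 points.

2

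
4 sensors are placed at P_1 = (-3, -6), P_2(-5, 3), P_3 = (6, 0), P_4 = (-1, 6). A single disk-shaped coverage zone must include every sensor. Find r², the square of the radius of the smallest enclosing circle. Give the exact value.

39.9267578125

A smallest enclosing disk is always determined by at most three of the input points on its boundary.
The minimum enclosing circle is determined by three boundary points: P_1, P_3, P_4.
Their circumcentre is (-0.3125, -0.28125) with r² = 39.9267578125.
The farthest remaining point P_2 is at distance² 32.7392578125 ≤ 39.9267578125.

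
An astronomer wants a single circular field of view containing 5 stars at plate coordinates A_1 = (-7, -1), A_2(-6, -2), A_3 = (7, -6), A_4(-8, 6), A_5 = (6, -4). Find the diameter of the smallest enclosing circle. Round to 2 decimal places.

A smallest enclosing disk is always determined by at most three of the input points on its boundary.
The farthest pair is A_3–A_4 with squared distance 369. The circle on this segment as diameter has centre (-0.5, 0) and r² = 369/4 = 92.25.
Check A_1: distance² to centre = 43.25 ≤ 92.25, so it lies inside.
All remaining points lie in this disk, and no smaller disk contains both endpoints, so this is the minimum enclosing circle.
Diameter = 2r = 2√(92.25) ≈ 19.21.

19.21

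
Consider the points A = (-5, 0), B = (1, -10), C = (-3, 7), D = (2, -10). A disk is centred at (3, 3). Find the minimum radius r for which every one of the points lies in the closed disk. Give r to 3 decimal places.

The required radius is the distance from (3, 3) to the farthest point.
Squared distances: 73, 173, 52, 170.
Maximum is 173, attained at B.
r = √173 ≈ 13.153.

13.153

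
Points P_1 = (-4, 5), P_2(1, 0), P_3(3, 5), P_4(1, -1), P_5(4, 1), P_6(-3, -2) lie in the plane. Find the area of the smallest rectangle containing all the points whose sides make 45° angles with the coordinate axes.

In coordinates u = x + y, v = x − y the rectangle is axis-aligned; the map (x,y)→(u,v) scales areas by 2.
u-values: 1, 1, 8, 0, 5, -5; range = 8 − (-5) = 13.
v-values: -9, 1, -2, 2, 3, -1; range = 3 − (-9) = 12.
Area = (13 × 12) / 2 = 78.

78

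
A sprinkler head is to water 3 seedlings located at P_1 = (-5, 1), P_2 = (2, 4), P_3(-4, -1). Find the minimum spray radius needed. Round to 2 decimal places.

3.91

Side lengths²: P_1P_2² = 58, P_1P_3² = 5, P_2P_3² = 61.
Since P_2P_3² = 61 < 58 + 5 = 63, the triangle is acute, so the smallest enclosing circle is the circumcircle.
Circumcentre = (-39/34, 57/34), r² = 8845/578.
r = √(8845/578) ≈ 3.91.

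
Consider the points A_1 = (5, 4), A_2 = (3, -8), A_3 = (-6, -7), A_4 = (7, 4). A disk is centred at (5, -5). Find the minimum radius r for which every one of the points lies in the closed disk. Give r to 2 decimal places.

The required radius is the distance from (5, -5) to the farthest point.
Squared distances: 81, 13, 125, 85.
Maximum is 125, attained at A_3.
r = √125 ≈ 11.18.

11.18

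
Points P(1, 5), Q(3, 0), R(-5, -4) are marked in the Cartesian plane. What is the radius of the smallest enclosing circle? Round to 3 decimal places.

5.408

Side lengths²: PQ² = 29, PR² = 117, QR² = 80.
Since PR² = 117 ≥ 80 + 29 = 109, the angle opposite PR is not acute, so the smallest enclosing circle has PR as diameter.
Centre = midpoint of PR = (-2, 0.5), r² = 117/4 = 29.25.
r = √(29.25) ≈ 5.408.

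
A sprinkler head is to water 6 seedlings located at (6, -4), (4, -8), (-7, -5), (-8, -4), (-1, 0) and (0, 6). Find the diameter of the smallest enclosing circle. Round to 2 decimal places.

By Welzl's lemma the MEC is supported by two points (diametrically opposite) or three points (on a circumcircle).
The minimum enclosing circle is determined by three boundary points: (4, -8), (-8, -4), (0, 6).
Their circumcentre is (-11/19, -33/19) with r² = 21730/361.
The farthest remaining point (-7, -5) is at distance² 18728/361 ≤ 21730/361.
Diameter = 2r = 2√(21730/361) ≈ 15.52.

15.52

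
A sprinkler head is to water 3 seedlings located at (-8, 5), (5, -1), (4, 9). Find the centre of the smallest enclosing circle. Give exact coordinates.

(-51/62, 215/62)

Call the three points A, B, C in the order given.
Side lengths²: AB² = 205, AC² = 160, BC² = 101.
Since AB² = 205 < 160 + 101 = 261, the triangle is acute, so the smallest enclosing circle is the circumcircle.
Circumcentre = (-51/62, 215/62), r² = 103525/1922.
Centre = (-51/62, 215/62).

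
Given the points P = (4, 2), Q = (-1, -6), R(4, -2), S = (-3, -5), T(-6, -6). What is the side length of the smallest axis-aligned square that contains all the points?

The bounding box has width 10 and height 8.
An axis-aligned square enclosing the set must have side ≥ max(width, height).
So the minimum side is max(10, 8) = 10.

10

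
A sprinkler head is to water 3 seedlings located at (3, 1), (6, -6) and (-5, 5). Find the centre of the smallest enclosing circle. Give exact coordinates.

(0.5, -0.5)

Call the three points A, B, C in the order given.
Side lengths²: AB² = 58, AC² = 80, BC² = 242.
Since BC² = 242 ≥ 80 + 58 = 138, the angle opposite BC is not acute, so the smallest enclosing circle has BC as diameter.
Centre = midpoint of BC = (0.5, -0.5), r² = 242/4 = 60.5.
Centre = (0.5, -0.5).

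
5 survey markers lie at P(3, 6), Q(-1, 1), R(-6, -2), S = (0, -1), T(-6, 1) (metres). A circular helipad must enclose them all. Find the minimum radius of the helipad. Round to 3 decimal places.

By Welzl's lemma the MEC is supported by two points (diametrically opposite) or three points (on a circumcircle).
The farthest pair is P–R with squared distance 145. The circle on this segment as diameter has centre (-1.5, 2) and r² = 145/4 = 36.25.
Check Q: distance² to centre = 1.25 ≤ 36.25, so it lies inside.
All remaining points lie in this disk, and no smaller disk contains both endpoints, so this is the minimum enclosing circle.
r = √(36.25) ≈ 6.021.

6.021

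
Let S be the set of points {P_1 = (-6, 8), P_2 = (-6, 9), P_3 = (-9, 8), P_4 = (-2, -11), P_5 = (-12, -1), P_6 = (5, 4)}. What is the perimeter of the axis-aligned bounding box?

Width = max x − min x = 5 − (-12) = 17.
Height = max y − min y = 9 − (-11) = 20.
Perimeter = 2(17 + 20) = 74.

74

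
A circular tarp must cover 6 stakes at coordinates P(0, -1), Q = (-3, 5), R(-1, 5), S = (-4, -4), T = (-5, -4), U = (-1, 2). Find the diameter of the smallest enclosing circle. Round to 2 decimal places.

9.85

A smallest enclosing disk is always determined by at most three of the input points on its boundary.
The farthest pair is R–T with squared distance 97. The circle on this segment as diameter has centre (-3, 0.5) and r² = 97/4 = 24.25.
Check P: distance² to centre = 11.25 ≤ 24.25, so it lies inside.
All remaining points lie in this disk, and no smaller disk contains both endpoints, so this is the minimum enclosing circle.
Diameter = 2r = 2√(24.25) ≈ 9.85.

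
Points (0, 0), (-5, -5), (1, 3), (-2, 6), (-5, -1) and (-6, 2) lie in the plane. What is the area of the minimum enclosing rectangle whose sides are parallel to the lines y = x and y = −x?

56

In coordinates u = x + y, v = x − y the rectangle is axis-aligned; the map (x,y)→(u,v) scales areas by 2.
u-values: 0, -10, 4, 4, -6, -4; range = 4 − (-10) = 14.
v-values: 0, 0, -2, -8, -4, -8; range = 0 − (-8) = 8.
Area = (14 × 8) / 2 = 56.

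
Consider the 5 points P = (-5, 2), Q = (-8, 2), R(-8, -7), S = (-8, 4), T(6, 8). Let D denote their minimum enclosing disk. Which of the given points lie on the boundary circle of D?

The farthest pair is R–T with squared distance 421. The circle on this segment as diameter has centre (-1, 0.5) and r² = 421/4 = 105.25.
Check P: distance² to centre = 18.25 ≤ 105.25, so it lies inside.
All remaining points lie in this disk, and no smaller disk contains both endpoints, so this is the minimum enclosing circle.
The points at distance exactly r from the centre are R, T — 2 points.

R, T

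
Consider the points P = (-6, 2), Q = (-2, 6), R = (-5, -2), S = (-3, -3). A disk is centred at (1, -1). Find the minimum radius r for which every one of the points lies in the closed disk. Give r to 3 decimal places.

7.616

The required radius is the distance from (1, -1) to the farthest point.
Squared distances: 58, 58, 37, 20.
Maximum is 58, attained at P.
r = √58 ≈ 7.616.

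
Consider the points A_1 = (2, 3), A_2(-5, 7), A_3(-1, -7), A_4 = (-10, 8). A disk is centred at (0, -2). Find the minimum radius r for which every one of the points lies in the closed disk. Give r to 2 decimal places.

14.14

The required radius is the distance from (0, -2) to the farthest point.
Squared distances: 29, 106, 26, 200.
Maximum is 200, attained at A_4.
r = √200 ≈ 14.14.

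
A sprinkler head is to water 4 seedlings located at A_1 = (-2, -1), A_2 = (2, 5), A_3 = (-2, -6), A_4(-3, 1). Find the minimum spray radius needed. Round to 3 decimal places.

The farthest pair is A_2–A_3 with squared distance 137. The circle on this segment as diameter has centre (0, -0.5) and r² = 137/4 = 34.25.
Check A_1: distance² to centre = 4.25 ≤ 34.25, so it lies inside.
All remaining points lie in this disk, and no smaller disk contains both endpoints, so this is the minimum enclosing circle.
r = √(34.25) ≈ 5.852.

5.852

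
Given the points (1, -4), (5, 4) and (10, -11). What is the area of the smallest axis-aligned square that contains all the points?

225

The bounding box has width 9 and height 15.
An axis-aligned square enclosing the set must have side ≥ max(width, height).
So the minimum side is max(9, 15) = 15.
Area = 15² = 225.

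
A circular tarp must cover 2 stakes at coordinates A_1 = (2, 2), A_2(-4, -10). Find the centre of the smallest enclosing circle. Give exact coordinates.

The smallest circle enclosing two points has them as diameter endpoints.
Centre = midpoint = (-1, -4); r² = |A_1A_2|²/4 = 180/4 = 45.
Centre = (-1, -4).

(-1, -4)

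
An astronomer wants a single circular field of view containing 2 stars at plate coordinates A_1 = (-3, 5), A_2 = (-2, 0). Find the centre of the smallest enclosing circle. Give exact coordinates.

The smallest circle enclosing two points has them as diameter endpoints.
Centre = midpoint = (-2.5, 2.5); r² = |A_1A_2|²/4 = 26/4 = 6.5.
Centre = (-2.5, 2.5).

(-2.5, 2.5)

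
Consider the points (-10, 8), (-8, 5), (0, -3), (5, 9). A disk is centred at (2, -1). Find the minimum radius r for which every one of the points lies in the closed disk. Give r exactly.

The required radius is the distance from (2, -1) to the farthest point.
Squared distances: 225, 136, 8, 109.
Maximum is 225, attained at (-10, 8).
r = √225 = 15.

15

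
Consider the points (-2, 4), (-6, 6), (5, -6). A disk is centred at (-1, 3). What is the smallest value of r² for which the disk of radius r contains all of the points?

The required radius is the distance from (-1, 3) to the farthest point.
Squared distances: 2, 34, 117.
Maximum is 117, attained at (5, -6).

117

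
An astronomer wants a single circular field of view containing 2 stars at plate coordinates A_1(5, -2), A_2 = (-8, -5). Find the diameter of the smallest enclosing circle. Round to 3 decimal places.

13.342

The smallest circle enclosing two points has them as diameter endpoints.
Centre = midpoint = (-1.5, -3.5); r² = |A_1A_2|²/4 = 178/4 = 44.5.
Diameter = 2r = 2√(44.5) ≈ 13.342.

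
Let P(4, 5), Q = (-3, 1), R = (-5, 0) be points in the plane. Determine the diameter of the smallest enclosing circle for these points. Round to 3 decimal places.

10.296

Side lengths²: PQ² = 65, PR² = 106, QR² = 5.
Since PR² = 106 ≥ 65 + 5 = 70, the angle opposite PR is not acute, so the smallest enclosing circle has PR as diameter.
Centre = midpoint of PR = (-0.5, 2.5), r² = 106/4 = 26.5.
Diameter = 2r = 2√(26.5) ≈ 10.296.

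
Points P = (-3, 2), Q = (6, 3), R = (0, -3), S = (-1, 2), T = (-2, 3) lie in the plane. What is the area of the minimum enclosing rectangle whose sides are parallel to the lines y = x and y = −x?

48

In coordinates u = x + y, v = x − y the rectangle is axis-aligned; the map (x,y)→(u,v) scales areas by 2.
u-values: -1, 9, -3, 1, 1; range = 9 − (-3) = 12.
v-values: -5, 3, 3, -3, -5; range = 3 − (-5) = 8.
Area = (12 × 8) / 2 = 48.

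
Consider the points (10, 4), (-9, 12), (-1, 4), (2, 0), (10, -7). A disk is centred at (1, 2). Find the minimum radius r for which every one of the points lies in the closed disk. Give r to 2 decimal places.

The required radius is the distance from (1, 2) to the farthest point.
Squared distances: 85, 200, 8, 5, 162.
Maximum is 200, attained at (-9, 12).
r = √200 ≈ 14.14.

14.14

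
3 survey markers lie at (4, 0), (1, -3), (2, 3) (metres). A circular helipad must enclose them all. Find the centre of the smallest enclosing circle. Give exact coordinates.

Call the three points A, B, C in the order given.
Side lengths²: AB² = 18, AC² = 13, BC² = 37.
Since BC² = 37 ≥ 18 + 13 = 31, the angle opposite BC is not acute, so the smallest enclosing circle has BC as diameter.
Centre = midpoint of BC = (1.5, 0), r² = 37/4 = 9.25.
Centre = (1.5, 0).

(1.5, 0)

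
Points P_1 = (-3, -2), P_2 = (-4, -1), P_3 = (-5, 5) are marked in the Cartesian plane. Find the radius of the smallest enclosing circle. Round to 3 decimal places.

3.640

Side lengths²: P_1P_2² = 2, P_1P_3² = 53, P_2P_3² = 37.
Since P_1P_3² = 53 ≥ 37 + 2 = 39, the angle opposite P_1P_3 is not acute, so the smallest enclosing circle has P_1P_3 as diameter.
Centre = midpoint of P_1P_3 = (-4, 1.5), r² = 53/4 = 13.25.
r = √(13.25) ≈ 3.640.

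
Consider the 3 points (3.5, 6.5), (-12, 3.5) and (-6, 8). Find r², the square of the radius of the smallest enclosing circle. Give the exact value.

62.3125

Call the three points A, B, C in the order given.
Side lengths²: AB² = 249.25, AC² = 92.5, BC² = 56.25.
Since AB² = 249.25 ≥ 92.5 + 56.25 = 148.75, the angle opposite AB is not acute, so the smallest enclosing circle has AB as diameter.
Centre = midpoint of AB = (-4.25, 5), r² = 249.25/4 = 62.3125.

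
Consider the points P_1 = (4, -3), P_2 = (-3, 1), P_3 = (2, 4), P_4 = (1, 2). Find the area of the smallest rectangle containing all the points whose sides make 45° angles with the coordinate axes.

In coordinates u = x + y, v = x − y the rectangle is axis-aligned; the map (x,y)→(u,v) scales areas by 2.
u-values: 1, -2, 6, 3; range = 6 − (-2) = 8.
v-values: 7, -4, -2, -1; range = 7 − (-4) = 11.
Area = (8 × 11) / 2 = 44.

44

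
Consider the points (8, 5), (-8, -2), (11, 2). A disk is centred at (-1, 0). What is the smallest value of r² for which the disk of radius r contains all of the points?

148

The required radius is the distance from (-1, 0) to the farthest point.
Squared distances: 106, 53, 148.
Maximum is 148, attained at (11, 2).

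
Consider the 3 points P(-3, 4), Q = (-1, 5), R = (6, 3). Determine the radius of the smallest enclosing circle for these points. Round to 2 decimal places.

Side lengths²: PQ² = 5, PR² = 82, QR² = 53.
Since PR² = 82 ≥ 53 + 5 = 58, the angle opposite PR is not acute, so the smallest enclosing circle has PR as diameter.
Centre = midpoint of PR = (1.5, 3.5), r² = 82/4 = 20.5.
r = √(20.5) ≈ 4.53.

4.53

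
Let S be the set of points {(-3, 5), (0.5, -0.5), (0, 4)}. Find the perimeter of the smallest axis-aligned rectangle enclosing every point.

Width = max x − min x = 0.5 − (-3) = 3.5.
Height = max y − min y = 5 − (-0.5) = 5.5.
Perimeter = 2(3.5 + 5.5) = 18.

18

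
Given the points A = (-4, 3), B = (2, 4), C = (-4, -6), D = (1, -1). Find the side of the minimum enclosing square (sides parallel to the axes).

The bounding box has width 6 and height 10.
An axis-aligned square enclosing the set must have side ≥ max(width, height).
So the minimum side is max(6, 10) = 10.

10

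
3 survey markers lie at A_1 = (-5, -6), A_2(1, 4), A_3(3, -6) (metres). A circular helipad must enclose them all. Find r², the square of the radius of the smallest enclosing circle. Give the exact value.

35.36

Side lengths²: A_1A_2² = 136, A_1A_3² = 64, A_2A_3² = 104.
Since A_1A_2² = 136 < 104 + 64 = 168, the triangle is acute, so the smallest enclosing circle is the circumcircle.
Circumcentre = (-1, -1.6), r² = 35.36.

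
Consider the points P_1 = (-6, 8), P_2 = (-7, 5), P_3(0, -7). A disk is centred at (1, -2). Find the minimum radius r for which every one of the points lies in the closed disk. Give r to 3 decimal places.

The required radius is the distance from (1, -2) to the farthest point.
Squared distances: 149, 113, 26.
Maximum is 149, attained at P_1.
r = √149 ≈ 12.207.

12.207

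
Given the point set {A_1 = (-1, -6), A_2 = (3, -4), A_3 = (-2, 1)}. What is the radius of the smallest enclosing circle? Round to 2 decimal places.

Side lengths²: A_1A_2² = 20, A_1A_3² = 50, A_2A_3² = 50.
Since A_2A_3² = 50 < 50 + 20 = 70, the triangle is acute, so the smallest enclosing circle is the circumcircle.
Circumcentre = (-1/3, -7/3), r² = 125/9.
r = √(125/9) ≈ 3.73.

3.73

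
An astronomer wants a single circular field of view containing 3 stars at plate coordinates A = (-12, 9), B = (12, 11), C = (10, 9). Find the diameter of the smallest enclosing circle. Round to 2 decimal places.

24.08

Side lengths²: AB² = 580, AC² = 484, BC² = 8.
Since AB² = 580 ≥ 484 + 8 = 492, the angle opposite AB is not acute, so the smallest enclosing circle has AB as diameter.
Centre = midpoint of AB = (0, 10), r² = 580/4 = 145.
Diameter = 2r = 2√145 ≈ 24.08.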